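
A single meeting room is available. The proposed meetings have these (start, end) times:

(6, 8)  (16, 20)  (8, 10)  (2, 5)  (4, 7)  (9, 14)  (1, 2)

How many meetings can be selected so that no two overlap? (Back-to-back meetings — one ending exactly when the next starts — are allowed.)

By end time: (1,2), (2,5), (4,7), (6,8), (8,10), (9,14), (16,20).
Pick (1,2); next start ≥ 2 → (2,5); next start ≥ 5 → (6,8); next start ≥ 8 → (8,10); next start ≥ 10 → (16,20).
Selected 5 meetings.

5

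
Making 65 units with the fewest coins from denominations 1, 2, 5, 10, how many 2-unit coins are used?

Use the largest denomination that fits, subtract, and repeat.
65 = 6×10 + 1×5
Count of 2: 0

0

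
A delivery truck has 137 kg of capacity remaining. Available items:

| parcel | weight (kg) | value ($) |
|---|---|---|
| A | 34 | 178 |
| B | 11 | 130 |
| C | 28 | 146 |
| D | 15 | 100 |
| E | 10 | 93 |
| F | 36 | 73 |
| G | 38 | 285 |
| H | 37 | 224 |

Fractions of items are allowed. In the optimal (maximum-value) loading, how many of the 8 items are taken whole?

5

Greedy by value/weight ratio, highest first.
Ratios (sorted): B 11.82, E 9.30, G 7.50, D 6.67, H 6.05, A 5.24, C 5.21, F 2.03
take B (11 @ 130); take E (10 @ 93); take G (38 @ 285); take D (15 @ 100); take H (37 @ 224); take 26/34 of A → 136.12. Capacity used 137/137.
5 item(s) taken whole; one partial (take 26/34 of A).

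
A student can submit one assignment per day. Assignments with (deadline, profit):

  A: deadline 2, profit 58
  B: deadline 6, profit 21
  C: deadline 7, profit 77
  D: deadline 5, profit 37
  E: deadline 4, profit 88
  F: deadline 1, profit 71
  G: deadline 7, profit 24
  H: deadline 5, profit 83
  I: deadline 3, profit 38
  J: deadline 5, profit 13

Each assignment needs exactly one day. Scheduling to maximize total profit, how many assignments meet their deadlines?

7

By profit: E(d4,88), H(d5,83), C(d7,77), F(d1,71), A(d2,58), I(d3,38), D(d5,37), G(d7,24), B(d6,21), J(d5,13)
E→slot 4; H→slot 5; C→slot 7; F→slot 1; A→slot 2; I→slot 3; D skipped; G→slot 6; B skipped; J skipped.
7 of 10 scheduled.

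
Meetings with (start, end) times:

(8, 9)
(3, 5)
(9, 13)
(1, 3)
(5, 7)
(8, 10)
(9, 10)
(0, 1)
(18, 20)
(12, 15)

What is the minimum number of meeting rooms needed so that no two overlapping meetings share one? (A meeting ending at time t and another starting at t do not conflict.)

3

The answer is the maximum number of intervals overlapping at any instant.
Events (time:±→running): 0:+→1 1:-→0 1:+→1 3:-→0 3:+→1 5:-→0 5:+→1 7:-→0 8:+→1 8:+→2 9:-→1 9:+→2 9:+→3 … peak 3.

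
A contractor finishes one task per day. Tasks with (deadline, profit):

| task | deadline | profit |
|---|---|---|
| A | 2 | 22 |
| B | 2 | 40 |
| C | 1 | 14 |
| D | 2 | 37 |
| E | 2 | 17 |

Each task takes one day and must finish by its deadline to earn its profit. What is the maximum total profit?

Take jobs in profit order; each goes to the latest open slot no later than its deadline.
By profit: B(d2,40), D(d2,37), A(d2,22), E(d2,17), C(d1,14)
B→slot 2; D→slot 1; A skipped; E skipped; C skipped.
Profit = 37 + 40 = 77

77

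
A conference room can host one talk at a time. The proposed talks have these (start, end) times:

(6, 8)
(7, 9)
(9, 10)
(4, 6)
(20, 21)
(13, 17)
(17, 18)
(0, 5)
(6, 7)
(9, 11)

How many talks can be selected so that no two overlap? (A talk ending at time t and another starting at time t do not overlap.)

Greedy by earliest finish: after sorting by end time, pick each interval compatible with the last pick.
By end time: (0,5), (4,6), (6,7), (6,8), (7,9), (9,10), (9,11), (13,17), (17,18), (20,21).
Pick (0,5); next start ≥ 5 → (6,7); next start ≥ 7 → (7,9); next start ≥ 9 → (9,10); next start ≥ 10 → (13,17); next start ≥ 17 → (17,18); next start ≥ 18 → (20,21).
Selected 7 talks.

7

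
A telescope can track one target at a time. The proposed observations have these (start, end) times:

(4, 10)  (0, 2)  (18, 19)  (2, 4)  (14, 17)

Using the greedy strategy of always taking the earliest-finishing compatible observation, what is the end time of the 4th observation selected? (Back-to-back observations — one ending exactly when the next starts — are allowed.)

17

Sort by end time and greedily take each interval whose start is ≥ the last chosen end.
By end time: (0,2), (2,4), (4,10), (14,17), (18,19).
Pick (0,2); next start ≥ 2 → (2,4); next start ≥ 4 → (4,10); next start ≥ 10 → (14,17); next start ≥ 17 → (18,19).
Selected: (0,2) (2,4) (4,10) (14,17) (18,19)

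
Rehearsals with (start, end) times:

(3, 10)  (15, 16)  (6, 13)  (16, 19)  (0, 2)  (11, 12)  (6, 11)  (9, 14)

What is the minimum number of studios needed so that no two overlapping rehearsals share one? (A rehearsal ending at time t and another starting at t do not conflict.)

4

The answer is the maximum number of intervals overlapping at any instant.
Events (time:±→running): 0:+→1 2:-→0 3:+→1 6:+→2 6:+→3 9:+→4 … peak 4.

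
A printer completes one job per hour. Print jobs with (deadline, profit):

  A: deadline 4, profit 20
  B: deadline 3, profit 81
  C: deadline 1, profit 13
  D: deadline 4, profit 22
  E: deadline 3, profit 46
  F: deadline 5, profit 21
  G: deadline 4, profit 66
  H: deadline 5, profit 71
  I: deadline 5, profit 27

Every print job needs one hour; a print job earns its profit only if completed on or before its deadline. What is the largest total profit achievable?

Take jobs in profit order; each goes to the latest open slot no later than its deadline.
By profit: B(d3,81), H(d5,71), G(d4,66), E(d3,46), I(d5,27), D(d4,22), F(d5,21), A(d4,20), C(d1,13)
B→slot 3; H→slot 5; G→slot 4; E→slot 2; I→slot 1; D skipped; F skipped; A skipped; C skipped.
Profit = 27 + 46 + 81 + 66 + 71 = 291

291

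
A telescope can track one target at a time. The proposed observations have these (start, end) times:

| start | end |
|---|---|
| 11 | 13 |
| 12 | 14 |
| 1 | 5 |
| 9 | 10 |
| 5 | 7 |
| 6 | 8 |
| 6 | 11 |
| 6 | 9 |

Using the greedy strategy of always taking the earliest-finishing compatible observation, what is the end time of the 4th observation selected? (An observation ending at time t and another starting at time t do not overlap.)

Sort by end time and greedily take each interval whose start is ≥ the last chosen end.
Sorted by end: (1,5)  (5,7)  (6,8)  (6,9)  (9,10)  (6,11)  (11,13)  (12,14)
take (1,5); take (5,7); skip (6,8); take (9,10); take (11,13); skip (12,14).
Selected: (1,5) (5,7) (9,10) (11,13)

13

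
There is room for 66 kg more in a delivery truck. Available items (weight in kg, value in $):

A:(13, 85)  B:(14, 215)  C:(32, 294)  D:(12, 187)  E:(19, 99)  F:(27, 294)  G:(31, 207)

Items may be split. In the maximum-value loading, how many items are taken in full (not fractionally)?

Greedy by value/weight ratio, highest first.
Order: D (187/12=15.58) > B (215/14=15.36) > F (294/27=10.89) > C (294/32=9.19) > G (207/31=6.68) > A (85/13=6.54) > E (99/19=5.21)
Fill: take D (12 @ 187) → take B (14 @ 215) → take F (27 @ 294) → take 13/32 of C → 119.44; 66/66 used.
3 item(s) taken whole; one partial (take 13/32 of C).

3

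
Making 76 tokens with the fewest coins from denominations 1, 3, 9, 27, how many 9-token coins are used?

76 − 2×27→22 − 2×9→4 − 1×3→1 − 1×1→0
Count of 9: 2

2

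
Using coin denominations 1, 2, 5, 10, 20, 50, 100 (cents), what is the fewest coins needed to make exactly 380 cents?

380 = 3×100 + 1×50 + 1×20 + 1×10
Total coins = 3 + 1 + 1 + 1 = 6

6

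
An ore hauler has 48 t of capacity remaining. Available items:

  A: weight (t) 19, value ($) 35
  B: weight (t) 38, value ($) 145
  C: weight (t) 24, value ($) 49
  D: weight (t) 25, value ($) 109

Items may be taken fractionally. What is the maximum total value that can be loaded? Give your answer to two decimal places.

196.76

Sort by value per unit weight and fill in that order.
Order: D (109/25=4.36) > B (145/38=3.82) > C (49/24=2.04) > A (35/19=1.84)
Fill: take D (25 @ 109) → take 23/38 of B → 87.76; 48/48 used.
Total value = 196.76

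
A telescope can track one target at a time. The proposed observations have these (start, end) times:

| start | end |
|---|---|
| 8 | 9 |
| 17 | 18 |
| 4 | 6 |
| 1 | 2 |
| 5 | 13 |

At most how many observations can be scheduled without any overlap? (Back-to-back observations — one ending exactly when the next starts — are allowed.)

4

Sorted by end: (1,2)  (4,6)  (8,9)  (5,13)  (17,18)
take (1,2); take (4,6); take (8,9); take (17,18).
Selected 4 observations.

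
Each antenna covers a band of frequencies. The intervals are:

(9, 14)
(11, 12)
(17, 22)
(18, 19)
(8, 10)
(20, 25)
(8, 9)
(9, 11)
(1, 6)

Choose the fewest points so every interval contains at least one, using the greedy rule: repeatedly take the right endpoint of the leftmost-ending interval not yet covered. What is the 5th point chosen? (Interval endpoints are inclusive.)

25

Process intervals by earliest right end; each time one isn't hit yet, stab at its right endpoint.
Sorted: [1,6] [8,9] [8,10] [9,11] [11,12] [9,14] [18,19] [17,22] [20,25]
{[1,6]} hit by 6; {[8,9],[8,10],[9,11]} hit by 9; {[11,12],[9,14]} hit by 12; {[18,19],[17,22]} hit by 19; {[20,25]} hit by 25.
Points: 6, 9, 12, 19, 25 (5 total).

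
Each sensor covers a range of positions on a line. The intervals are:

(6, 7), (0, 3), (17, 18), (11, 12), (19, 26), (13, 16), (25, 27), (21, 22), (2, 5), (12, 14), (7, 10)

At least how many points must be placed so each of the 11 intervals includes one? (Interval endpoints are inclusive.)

7

By right end: [0,3]  [2,5]  [6,7]  [7,10]  [11,12]  [12,14]  [13,16]  [17,18]  [21,22]  [19,26]  [25,27]
[0,3] uncovered → point at 3; [6,7] uncovered → point at 7; [11,12] uncovered → point at 12; [13,16] uncovered → point at 16; [17,18] uncovered → point at 18; [21,22] uncovered → point at 22; [25,27] uncovered → point at 27.
Points: 3, 7, 12, 16, 18, 22, 27 (7 total).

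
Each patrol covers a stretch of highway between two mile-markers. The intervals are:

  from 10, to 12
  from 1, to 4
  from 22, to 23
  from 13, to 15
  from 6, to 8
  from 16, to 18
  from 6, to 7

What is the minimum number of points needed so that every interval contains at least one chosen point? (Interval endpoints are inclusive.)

Sort by right endpoint; whenever an interval is uncovered, place a point at its right end.
Sorted: [1,4] [6,7] [6,8] [10,12] [13,15] [16,18] [22,23]
{[1,4]} hit by 4; {[6,7],[6,8]} hit by 7; {[10,12]} hit by 12; {[13,15]} hit by 15; {[16,18]} hit by 18; {[22,23]} hit by 23.
Points: 4, 7, 12, 15, 18, 23 (6 total).

6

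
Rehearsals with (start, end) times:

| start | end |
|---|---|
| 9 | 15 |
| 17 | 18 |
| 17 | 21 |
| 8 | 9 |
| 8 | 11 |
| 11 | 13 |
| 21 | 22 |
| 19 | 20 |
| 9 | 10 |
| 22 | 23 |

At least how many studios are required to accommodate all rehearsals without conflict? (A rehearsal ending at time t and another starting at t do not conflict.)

Events (time:±→running): 8:+→1 8:+→2 9:-→1 9:+→2 9:+→3 … peak 3.

3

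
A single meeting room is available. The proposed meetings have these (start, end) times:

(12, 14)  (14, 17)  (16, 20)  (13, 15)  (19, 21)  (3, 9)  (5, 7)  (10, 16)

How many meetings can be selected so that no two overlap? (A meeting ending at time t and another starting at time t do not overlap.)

4

Order by finish time; keep every interval that doesn't clash with the previous kept one.
Sorted by end: (5,7)  (3,9)  (12,14)  (13,15)  (10,16)  (14,17)  (16,20)  (19,21)
take (5,7); skip (3,9); take (12,14); skip (10,16); take (14,17); skip (16,20); take (19,21).
Selected 4 meetings.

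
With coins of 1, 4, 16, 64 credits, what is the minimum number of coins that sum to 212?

5

Greedy: take as many of the largest coin as possible, then repeat with the remainder.
212 − 3×64→20 − 1×16→4 − 1×4→0
Total coins = 3 + 1 + 1 = 5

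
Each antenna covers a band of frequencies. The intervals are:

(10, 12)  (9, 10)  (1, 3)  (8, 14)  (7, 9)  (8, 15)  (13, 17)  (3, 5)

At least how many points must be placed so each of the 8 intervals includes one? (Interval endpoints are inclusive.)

4

Sort by right endpoint; whenever an interval is uncovered, place a point at its right end.
Sorted: [1,3] [3,5] [7,9] [9,10] [10,12] [8,14] [8,15] [13,17]
{[1,3],[3,5]} hit by 3; {[7,9],[9,10]} hit by 9; {[10,12],[8,14],[8,15]} hit by 12; {[13,17]} hit by 17.
Points: 3, 9, 12, 17 (4 total).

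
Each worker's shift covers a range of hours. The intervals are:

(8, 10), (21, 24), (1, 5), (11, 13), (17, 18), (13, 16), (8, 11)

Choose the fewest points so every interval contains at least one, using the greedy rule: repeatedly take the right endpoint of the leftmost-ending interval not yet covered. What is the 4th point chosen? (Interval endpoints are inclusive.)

By right end: [1,5]  [8,10]  [8,11]  [11,13]  [13,16]  [17,18]  [21,24]
[1,5] uncovered → point at 5; [8,10] uncovered → point at 10; [11,13] uncovered → point at 13; [17,18] uncovered → point at 18; [21,24] uncovered → point at 24.
Points: 5, 10, 13, 18, 24 (5 total).

18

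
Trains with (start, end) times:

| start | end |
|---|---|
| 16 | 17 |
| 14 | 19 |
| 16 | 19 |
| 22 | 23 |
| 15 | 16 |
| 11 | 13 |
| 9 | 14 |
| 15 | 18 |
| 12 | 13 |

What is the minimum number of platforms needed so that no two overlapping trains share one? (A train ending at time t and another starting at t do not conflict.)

Count concurrent intervals with a sweep; the peak is the room count.
Events (time:±→running): 9:+→1 11:+→2 12:+→3 13:-→2 13:-→1 14:-→0 14:+→1 15:+→2 15:+→3 16:-→2 16:+→3 16:+→4 … peak 4.

4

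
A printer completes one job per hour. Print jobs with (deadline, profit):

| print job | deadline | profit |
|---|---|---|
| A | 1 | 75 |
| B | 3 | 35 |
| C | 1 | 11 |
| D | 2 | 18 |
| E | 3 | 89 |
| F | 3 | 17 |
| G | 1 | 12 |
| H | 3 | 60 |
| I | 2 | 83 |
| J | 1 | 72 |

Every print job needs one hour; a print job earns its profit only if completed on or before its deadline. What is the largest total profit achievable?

247

Sort by profit descending; place each in the latest free slot ≤ its deadline.
Profit order: E=89 I=83 A=75 J=72 H=60 B=35 D=18 F=17 G=12 C=11
Assign: E→slot 3, I→slot 2, A→slot 1, J skipped, H skipped, B skipped, D skipped, F skipped, G skipped, C skipped.
Slots: [1:A] [2:I] [3:E]
Profit = 75 + 83 + 89 = 247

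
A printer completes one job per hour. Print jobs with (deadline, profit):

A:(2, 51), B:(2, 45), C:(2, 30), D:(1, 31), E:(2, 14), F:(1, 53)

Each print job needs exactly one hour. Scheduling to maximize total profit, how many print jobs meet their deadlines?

2

Take jobs in profit order; each goes to the latest open slot no later than its deadline.
By profit: F(d1,53), A(d2,51), B(d2,45), D(d1,31), C(d2,30), E(d2,14)
F→slot 1; A→slot 2; B skipped; D skipped; C skipped; E skipped.
2 of 6 scheduled.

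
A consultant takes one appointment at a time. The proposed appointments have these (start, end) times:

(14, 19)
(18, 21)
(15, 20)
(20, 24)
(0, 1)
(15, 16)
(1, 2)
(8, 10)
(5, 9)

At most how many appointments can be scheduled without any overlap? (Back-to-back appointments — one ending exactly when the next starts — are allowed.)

By end time: (0,1), (1,2), (5,9), (8,10), (15,16), (14,19), (15,20), (18,21), (20,24).
Pick (0,1); next start ≥ 1 → (1,2); next start ≥ 2 → (5,9); next start ≥ 9 → (15,16); next start ≥ 16 → (18,21).
Selected 5 appointments.

5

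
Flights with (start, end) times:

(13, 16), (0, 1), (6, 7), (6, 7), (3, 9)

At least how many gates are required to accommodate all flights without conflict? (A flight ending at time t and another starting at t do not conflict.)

Events (time:±→running): 0:+→1 1:-→0 3:+→1 6:+→2 6:+→3 … peak 3.

3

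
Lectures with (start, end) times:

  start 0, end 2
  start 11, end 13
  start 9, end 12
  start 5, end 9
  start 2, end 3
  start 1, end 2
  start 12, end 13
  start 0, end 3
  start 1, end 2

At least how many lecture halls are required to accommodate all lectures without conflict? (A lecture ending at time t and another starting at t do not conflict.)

4

Count concurrent intervals with a sweep; the peak is the room count.
Events (time:±→running): 0:+→1 0:+→2 1:+→3 1:+→4 … peak 4.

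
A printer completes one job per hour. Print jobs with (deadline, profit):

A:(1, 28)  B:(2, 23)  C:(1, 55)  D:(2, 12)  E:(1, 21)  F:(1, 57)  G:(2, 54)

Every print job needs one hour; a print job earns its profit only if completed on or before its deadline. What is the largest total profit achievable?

111

Take jobs in profit order; each goes to the latest open slot no later than its deadline.
By profit: F(d1,57), C(d1,55), G(d2,54), A(d1,28), B(d2,23), E(d1,21), D(d2,12)
F→slot 1; C skipped; G→slot 2; A skipped; B skipped; E skipped; D skipped.
Profit = 57 + 54 = 111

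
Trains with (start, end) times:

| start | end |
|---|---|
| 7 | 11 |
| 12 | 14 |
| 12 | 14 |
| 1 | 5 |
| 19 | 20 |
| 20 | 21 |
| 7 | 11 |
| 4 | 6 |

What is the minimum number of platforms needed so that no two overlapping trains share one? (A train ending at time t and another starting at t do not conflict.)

The answer is the maximum number of intervals overlapping at any instant.
starts: [1, 4, 7, 7, 12, 12, 19, 20]
ends:   [5, 6, 11, 11, 14, 14, 20, 21]
s1→1 s4→2  — peak 2.

2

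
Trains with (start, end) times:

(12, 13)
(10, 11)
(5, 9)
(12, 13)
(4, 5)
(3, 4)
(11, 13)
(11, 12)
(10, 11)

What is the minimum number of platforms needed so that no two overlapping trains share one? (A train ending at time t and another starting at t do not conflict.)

3

The answer is the maximum number of intervals overlapping at any instant.
starts: [3, 4, 5, 10, 10, 11, 11, 12, 12]
ends:   [4, 5, 9, 11, 11, 12, 13, 13, 13]
s3→1 e4→0 s4→1 e5→0 s5→1 e9→0 s10→1 s10→2 e11→1 e11→0 s11→1 s11→2 e12→1 s12→2 s12→3  — peak 3.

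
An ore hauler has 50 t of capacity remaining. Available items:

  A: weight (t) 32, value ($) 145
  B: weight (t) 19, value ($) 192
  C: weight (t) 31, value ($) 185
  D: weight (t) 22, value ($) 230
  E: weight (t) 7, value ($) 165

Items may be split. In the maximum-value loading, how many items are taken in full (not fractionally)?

3

Greedy by value/weight ratio, highest first.
Order: E (165/7=23.57) > D (230/22=10.45) > B (192/19=10.11) > C (185/31=5.97) > A (145/32=4.53)
Fill: take E (7 @ 165) → take D (22 @ 230) → take B (19 @ 192) → take 2/31 of C → 11.94; 50/50 used.
3 item(s) taken whole; one partial (take 2/31 of C).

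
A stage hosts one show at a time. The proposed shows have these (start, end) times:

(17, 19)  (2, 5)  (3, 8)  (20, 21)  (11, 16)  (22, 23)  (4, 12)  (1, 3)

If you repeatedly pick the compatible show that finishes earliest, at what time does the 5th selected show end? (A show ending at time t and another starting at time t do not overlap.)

By end time: (1,3), (2,5), (3,8), (4,12), (11,16), (17,19), (20,21), (22,23).
Pick (1,3); next start ≥ 3 → (3,8); next start ≥ 8 → (11,16); next start ≥ 16 → (17,19); next start ≥ 19 → (20,21); next start ≥ 21 → (22,23).
Selected: (1,3) (3,8) (11,16) (17,19) (20,21) (22,23)

21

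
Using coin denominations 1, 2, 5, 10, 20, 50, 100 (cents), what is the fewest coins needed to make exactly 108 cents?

4

Greedy: take as many of the largest coin as possible, then repeat with the remainder.
108 = 1×100 + 1×5 + 1×2 + 1×1
Total coins = 1 + 1 + 1 + 1 = 4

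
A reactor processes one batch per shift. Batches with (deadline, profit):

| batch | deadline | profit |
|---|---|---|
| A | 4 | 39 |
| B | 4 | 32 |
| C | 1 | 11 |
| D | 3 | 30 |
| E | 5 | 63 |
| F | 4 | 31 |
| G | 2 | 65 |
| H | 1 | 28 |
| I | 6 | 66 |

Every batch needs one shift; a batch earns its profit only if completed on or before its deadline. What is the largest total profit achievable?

Take jobs in profit order; each goes to the latest open slot no later than its deadline.
Profit order: I=66 G=65 E=63 A=39 B=32 F=31 D=30 H=28 C=11
Assign: I→slot 6, G→slot 2, E→slot 5, A→slot 4, B→slot 3, F→slot 1, D skipped, H skipped, C skipped.
Slots: [1:F] [2:G] [3:B] [4:A] [5:E] [6:I]
Profit = 31 + 65 + 32 + 39 + 63 + 66 = 296

296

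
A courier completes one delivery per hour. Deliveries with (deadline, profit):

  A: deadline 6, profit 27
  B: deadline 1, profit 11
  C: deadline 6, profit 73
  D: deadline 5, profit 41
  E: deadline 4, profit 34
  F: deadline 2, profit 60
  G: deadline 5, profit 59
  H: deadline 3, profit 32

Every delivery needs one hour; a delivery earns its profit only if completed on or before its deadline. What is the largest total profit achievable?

Sort by profit descending; place each in the latest free slot ≤ its deadline.
Profit order: C=73 F=60 G=59 D=41 E=34 H=32 A=27 B=11
Assign: C→slot 6, F→slot 2, G→slot 5, D→slot 4, E→slot 3, H→slot 1, A skipped, B skipped.
Slots: [1:H] [2:F] [3:E] [4:D] [5:G] [6:C]
Profit = 32 + 60 + 34 + 41 + 59 + 73 = 299

299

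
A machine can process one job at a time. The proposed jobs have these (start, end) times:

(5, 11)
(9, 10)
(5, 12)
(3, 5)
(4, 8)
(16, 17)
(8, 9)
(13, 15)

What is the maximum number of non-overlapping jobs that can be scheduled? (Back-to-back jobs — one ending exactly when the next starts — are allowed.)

Order by finish time; keep every interval that doesn't clash with the previous kept one.
Sorted by end: (3,5)  (4,8)  (8,9)  (9,10)  (5,11)  (5,12)  (13,15)  (16,17)
take (3,5); take (8,9); take (9,10); skip (5,12); take (13,15); take (16,17).
Selected 5 jobs.

5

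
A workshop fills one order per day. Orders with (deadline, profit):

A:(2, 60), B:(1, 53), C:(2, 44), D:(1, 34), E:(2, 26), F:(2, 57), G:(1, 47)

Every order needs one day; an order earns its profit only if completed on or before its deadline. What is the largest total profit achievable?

Profit order: A=60 F=57 B=53 G=47 C=44 D=34 E=26
Assign: A→slot 2, F→slot 1, B skipped, G skipped, C skipped, D skipped, E skipped.
Slots: [1:F] [2:A]
Profit = 57 + 60 = 117

117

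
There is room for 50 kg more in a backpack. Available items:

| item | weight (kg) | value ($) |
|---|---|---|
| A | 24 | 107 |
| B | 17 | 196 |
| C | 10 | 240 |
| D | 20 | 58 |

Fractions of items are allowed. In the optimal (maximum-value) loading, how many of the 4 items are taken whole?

Order: C (240/10=24.00) > B (196/17=11.53) > A (107/24=4.46) > D (58/20=2.90)
Fill: take C (10 @ 240) → take B (17 @ 196) → take 23/24 of A → 102.54; 50/50 used.
2 item(s) taken whole; one partial (take 23/24 of A).

2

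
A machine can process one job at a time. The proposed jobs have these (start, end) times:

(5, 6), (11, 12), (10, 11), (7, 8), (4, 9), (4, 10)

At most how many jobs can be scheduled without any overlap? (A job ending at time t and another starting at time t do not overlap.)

4

Sorted by end: (5,6)  (7,8)  (4,9)  (4,10)  (10,11)  (11,12)
take (5,6); take (7,8); skip (4,10); take (10,11); take (11,12).
Selected 4 jobs.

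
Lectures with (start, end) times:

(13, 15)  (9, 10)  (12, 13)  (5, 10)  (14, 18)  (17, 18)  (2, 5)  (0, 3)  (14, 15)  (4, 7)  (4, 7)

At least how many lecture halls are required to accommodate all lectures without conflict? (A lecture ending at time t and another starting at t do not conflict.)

3

Count concurrent intervals with a sweep; the peak is the room count.
starts: [0, 2, 4, 4, 5, 9, 12, 13, 14, 14, 17]
ends:   [3, 5, 7, 7, 10, 10, 13, 15, 15, 18, 18]
s0→1 s2→2 e3→1 s4→2 s4→3  — peak 3.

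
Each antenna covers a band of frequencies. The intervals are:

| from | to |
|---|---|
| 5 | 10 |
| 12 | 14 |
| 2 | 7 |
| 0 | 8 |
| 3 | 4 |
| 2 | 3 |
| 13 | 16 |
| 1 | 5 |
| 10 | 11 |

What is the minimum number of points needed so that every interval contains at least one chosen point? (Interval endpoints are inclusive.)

3

Sort by right endpoint; whenever an interval is uncovered, place a point at its right end.
Sorted: [2,3] [3,4] [1,5] [2,7] [0,8] [5,10] [10,11] [12,14] [13,16]
{[2,3],[3,4],[1,5],[2,7],[0,8]} hit by 3; {[5,10],[10,11]} hit by 10; {[12,14],[13,16]} hit by 14.
Points: 3, 10, 14 (3 total).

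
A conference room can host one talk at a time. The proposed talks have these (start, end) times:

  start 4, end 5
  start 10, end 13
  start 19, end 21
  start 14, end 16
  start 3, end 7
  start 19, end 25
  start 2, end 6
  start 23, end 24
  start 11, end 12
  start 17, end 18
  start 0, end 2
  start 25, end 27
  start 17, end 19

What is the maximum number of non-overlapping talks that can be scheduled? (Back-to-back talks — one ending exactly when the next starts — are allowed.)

By end time: (0,2), (4,5), (2,6), (3,7), (11,12), (10,13), (14,16), (17,18), (17,19), (19,21), (23,24), (19,25), (25,27).
Pick (0,2); next start ≥ 2 → (4,5); next start ≥ 5 → (11,12); next start ≥ 12 → (14,16); next start ≥ 16 → (17,18); next start ≥ 18 → (19,21); next start ≥ 21 → (23,24); next start ≥ 24 → (25,27).
Selected 8 talks.

8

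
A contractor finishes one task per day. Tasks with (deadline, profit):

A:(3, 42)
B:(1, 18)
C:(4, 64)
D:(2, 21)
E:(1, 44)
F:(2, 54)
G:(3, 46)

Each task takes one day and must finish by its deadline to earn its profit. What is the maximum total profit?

Sort by profit descending; place each in the latest free slot ≤ its deadline.
Profit order: C=64 F=54 G=46 E=44 A=42 D=21 B=18
Assign: C→slot 4, F→slot 2, G→slot 3, E→slot 1, A skipped, D skipped, B skipped.
Slots: [1:E] [2:F] [3:G] [4:C]
Profit = 44 + 54 + 46 + 64 = 208

208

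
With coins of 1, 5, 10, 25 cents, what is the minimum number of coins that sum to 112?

112 = 4×25 + 1×10 + 2×1
Total coins = 4 + 1 + 2 = 7

7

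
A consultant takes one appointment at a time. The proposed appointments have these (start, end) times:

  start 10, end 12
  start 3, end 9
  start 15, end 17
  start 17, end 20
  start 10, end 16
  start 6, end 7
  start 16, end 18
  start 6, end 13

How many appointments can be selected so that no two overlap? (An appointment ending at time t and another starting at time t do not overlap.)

4

Order by finish time; keep every interval that doesn't clash with the previous kept one.
By end time: (6,7), (3,9), (10,12), (6,13), (10,16), (15,17), (16,18), (17,20).
Pick (6,7); next start ≥ 7 → (10,12); next start ≥ 12 → (15,17); next start ≥ 17 → (17,20).
Selected 4 appointments.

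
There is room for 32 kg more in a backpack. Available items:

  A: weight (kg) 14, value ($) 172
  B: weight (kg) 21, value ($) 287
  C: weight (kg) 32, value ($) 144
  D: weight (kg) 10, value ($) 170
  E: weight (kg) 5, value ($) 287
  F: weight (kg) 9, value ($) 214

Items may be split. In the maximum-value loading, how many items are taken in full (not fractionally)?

Greedy by value/weight ratio, highest first.
Order: E (287/5=57.40) > F (214/9=23.78) > D (170/10=17.00) > B (287/21=13.67) > A (172/14=12.29) > C (144/32=4.50)
Fill: take E (5 @ 287) → take F (9 @ 214) → take D (10 @ 170) → take 8/21 of B → 109.33; 32/32 used.
3 item(s) taken whole; one partial (take 8/21 of B).

3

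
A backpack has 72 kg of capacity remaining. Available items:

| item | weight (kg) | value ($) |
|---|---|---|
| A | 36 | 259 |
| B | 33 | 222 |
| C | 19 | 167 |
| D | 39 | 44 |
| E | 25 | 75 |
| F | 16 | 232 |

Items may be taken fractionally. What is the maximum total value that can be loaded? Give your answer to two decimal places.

664.73

Ratios (sorted): F 14.50, C 8.79, A 7.19, B 6.73, E 3.00, D 1.13
take F (16 @ 232); take C (19 @ 167); take A (36 @ 259); take 1/33 of B → 6.73. Capacity used 72/72.
Total value = 664.73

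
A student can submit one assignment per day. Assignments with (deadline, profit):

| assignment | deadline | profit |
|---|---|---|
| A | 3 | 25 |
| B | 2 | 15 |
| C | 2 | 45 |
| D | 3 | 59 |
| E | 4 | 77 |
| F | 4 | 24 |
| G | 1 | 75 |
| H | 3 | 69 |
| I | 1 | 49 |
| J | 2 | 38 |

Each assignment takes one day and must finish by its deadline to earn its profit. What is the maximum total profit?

280

Take jobs in profit order; each goes to the latest open slot no later than its deadline.
Profit order: E=77 G=75 H=69 D=59 I=49 C=45 J=38 A=25 F=24 B=15
Assign: E→slot 4, G→slot 1, H→slot 3, D→slot 2, I skipped, C skipped, J skipped, A skipped, F skipped, B skipped.
Slots: [1:G] [2:D] [3:H] [4:E]
Profit = 75 + 59 + 69 + 77 = 280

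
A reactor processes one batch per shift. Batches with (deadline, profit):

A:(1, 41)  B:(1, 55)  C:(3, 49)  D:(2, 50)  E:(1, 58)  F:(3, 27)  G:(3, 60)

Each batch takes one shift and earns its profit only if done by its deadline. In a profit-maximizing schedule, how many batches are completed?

Profit order: G=60 E=58 B=55 D=50 C=49 A=41 F=27
Assign: G→slot 3, E→slot 1, B skipped, D→slot 2, C skipped, A skipped, F skipped.
Slots: [1:E] [2:D] [3:G]
3 of 7 scheduled.

3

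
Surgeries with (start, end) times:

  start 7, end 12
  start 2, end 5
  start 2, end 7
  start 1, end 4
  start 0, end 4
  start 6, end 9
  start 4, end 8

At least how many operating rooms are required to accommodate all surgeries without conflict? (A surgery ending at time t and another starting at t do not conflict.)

4

Count concurrent intervals with a sweep; the peak is the room count.
starts: [0, 1, 2, 2, 4, 6, 7]
ends:   [4, 4, 5, 7, 8, 9, 12]
s0→1 s1→2 s2→3 s2→4  — peak 4.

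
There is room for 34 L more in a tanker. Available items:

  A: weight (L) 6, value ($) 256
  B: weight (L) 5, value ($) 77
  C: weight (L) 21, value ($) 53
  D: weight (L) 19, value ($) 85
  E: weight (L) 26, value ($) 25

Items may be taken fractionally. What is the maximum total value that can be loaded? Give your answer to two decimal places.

Ratios (sorted): A 42.67, B 15.40, D 4.47, C 2.52, E 0.96
take A (6 @ 256); take B (5 @ 77); take D (19 @ 85); take 4/21 of C → 10.10. Capacity used 34/34.
Total value = 428.10

428.10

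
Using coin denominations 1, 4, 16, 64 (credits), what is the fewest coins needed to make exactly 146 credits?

5

146 = 2×64 + 1×16 + 2×1
Total coins = 2 + 1 + 2 = 5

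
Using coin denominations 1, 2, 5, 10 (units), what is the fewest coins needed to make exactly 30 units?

3

Greedy: take as many of the largest coin as possible, then repeat with the remainder.
30 = 3×10
Total coins = 3 = 3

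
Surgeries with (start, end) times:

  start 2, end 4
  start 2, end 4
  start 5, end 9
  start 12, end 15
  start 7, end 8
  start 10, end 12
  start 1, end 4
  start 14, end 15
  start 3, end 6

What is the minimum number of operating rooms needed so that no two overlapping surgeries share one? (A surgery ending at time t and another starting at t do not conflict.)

4

The answer is the maximum number of intervals overlapping at any instant.
Events (time:±→running): 1:+→1 2:+→2 2:+→3 3:+→4 … peak 4.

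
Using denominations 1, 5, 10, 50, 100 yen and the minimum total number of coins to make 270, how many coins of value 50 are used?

1

Use the largest denomination that fits, subtract, and repeat.
270 = 2×100 + 1×50 + 2×10
Count of 50: 1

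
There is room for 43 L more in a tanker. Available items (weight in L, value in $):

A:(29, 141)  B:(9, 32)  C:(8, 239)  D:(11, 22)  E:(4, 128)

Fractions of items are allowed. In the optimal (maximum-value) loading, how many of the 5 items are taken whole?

Sort by value per unit weight and fill in that order.
Ratios (sorted): E 32.00, C 29.88, A 4.86, B 3.56, D 2.00
take E (4 @ 128); take C (8 @ 239); take A (29 @ 141); take 2/9 of B → 7.11. Capacity used 43/43.
3 item(s) taken whole; one partial (take 2/9 of B).

3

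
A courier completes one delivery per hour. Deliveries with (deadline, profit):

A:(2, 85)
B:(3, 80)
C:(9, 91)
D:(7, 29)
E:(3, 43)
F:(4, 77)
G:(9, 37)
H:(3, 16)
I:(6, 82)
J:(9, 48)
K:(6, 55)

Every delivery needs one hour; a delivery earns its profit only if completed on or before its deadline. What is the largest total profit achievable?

598

Sort by profit descending; place each in the latest free slot ≤ its deadline.
By profit: C(d9,91), A(d2,85), I(d6,82), B(d3,80), F(d4,77), K(d6,55), J(d9,48), E(d3,43), G(d9,37), D(d7,29), H(d3,16)
C→slot 9; A→slot 2; I→slot 6; B→slot 3; F→slot 4; K→slot 5; J→slot 8; E→slot 1; G→slot 7; D skipped; H skipped.
Profit = 43 + 85 + 80 + 77 + 55 + 82 + 37 + 48 + 91 = 598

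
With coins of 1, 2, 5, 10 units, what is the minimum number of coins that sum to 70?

70 − 7×10→0
Total coins = 7 = 7

7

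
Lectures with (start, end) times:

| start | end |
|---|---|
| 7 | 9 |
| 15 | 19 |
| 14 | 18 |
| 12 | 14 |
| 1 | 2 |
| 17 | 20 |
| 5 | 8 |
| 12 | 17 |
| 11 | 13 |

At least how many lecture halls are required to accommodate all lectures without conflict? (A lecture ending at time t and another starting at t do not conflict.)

starts: [1, 5, 7, 11, 12, 12, 14, 15, 17]
ends:   [2, 8, 9, 13, 14, 17, 18, 19, 20]
s1→1 e2→0 s5→1 s7→2 e8→1 e9→0 s11→1 s12→2 s12→3  — peak 3.

3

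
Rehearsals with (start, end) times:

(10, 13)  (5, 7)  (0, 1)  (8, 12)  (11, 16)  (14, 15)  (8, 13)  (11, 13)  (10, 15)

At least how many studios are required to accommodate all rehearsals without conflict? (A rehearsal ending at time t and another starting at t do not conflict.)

6

Count concurrent intervals with a sweep; the peak is the room count.
Events (time:±→running): 0:+→1 1:-→0 5:+→1 7:-→0 8:+→1 8:+→2 10:+→3 10:+→4 11:+→5 11:+→6 … peak 6.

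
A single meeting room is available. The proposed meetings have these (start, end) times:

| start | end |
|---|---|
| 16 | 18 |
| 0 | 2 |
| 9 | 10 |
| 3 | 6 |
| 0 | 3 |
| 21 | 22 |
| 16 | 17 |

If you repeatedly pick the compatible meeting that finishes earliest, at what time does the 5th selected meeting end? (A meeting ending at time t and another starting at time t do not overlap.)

Sort by end time and greedily take each interval whose start is ≥ the last chosen end.
By end time: (0,2), (0,3), (3,6), (9,10), (16,17), (16,18), (21,22).
Pick (0,2); next start ≥ 2 → (3,6); next start ≥ 6 → (9,10); next start ≥ 10 → (16,17); next start ≥ 17 → (21,22).
Selected: (0,2) (3,6) (9,10) (16,17) (21,22)

22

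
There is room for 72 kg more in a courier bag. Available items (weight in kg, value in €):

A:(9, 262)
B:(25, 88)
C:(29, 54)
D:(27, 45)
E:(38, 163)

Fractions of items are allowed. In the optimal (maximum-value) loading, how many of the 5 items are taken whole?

Greedy by value/weight ratio, highest first.
Order: A (262/9=29.11) > E (163/38=4.29) > B (88/25=3.52) > C (54/29=1.86) > D (45/27=1.67)
Fill: take A (9 @ 262) → take E (38 @ 163) → take B (25 @ 88); 72/72 used.
3 item(s) taken whole.

3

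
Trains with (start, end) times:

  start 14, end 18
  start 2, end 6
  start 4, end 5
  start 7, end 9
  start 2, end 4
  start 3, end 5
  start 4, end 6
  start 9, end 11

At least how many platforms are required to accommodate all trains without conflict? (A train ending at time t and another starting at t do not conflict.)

starts: [2, 2, 3, 4, 4, 7, 9, 14]
ends:   [4, 5, 5, 6, 6, 9, 11, 18]
s2→1 s2→2 s3→3 e4→2 s4→3 s4→4  — peak 4.

4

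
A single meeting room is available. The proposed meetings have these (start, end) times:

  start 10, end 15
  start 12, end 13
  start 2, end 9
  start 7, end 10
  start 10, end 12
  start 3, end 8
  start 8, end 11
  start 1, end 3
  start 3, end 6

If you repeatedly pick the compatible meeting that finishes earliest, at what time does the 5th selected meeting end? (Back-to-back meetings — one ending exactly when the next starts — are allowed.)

13

Sort by end time and greedily take each interval whose start is ≥ the last chosen end.
By end time: (1,3), (3,6), (3,8), (2,9), (7,10), (8,11), (10,12), (12,13), (10,15).
Pick (1,3); next start ≥ 3 → (3,6); next start ≥ 6 → (7,10); next start ≥ 10 → (10,12); next start ≥ 12 → (12,13).
Selected: (1,3) (3,6) (7,10) (10,12) (12,13)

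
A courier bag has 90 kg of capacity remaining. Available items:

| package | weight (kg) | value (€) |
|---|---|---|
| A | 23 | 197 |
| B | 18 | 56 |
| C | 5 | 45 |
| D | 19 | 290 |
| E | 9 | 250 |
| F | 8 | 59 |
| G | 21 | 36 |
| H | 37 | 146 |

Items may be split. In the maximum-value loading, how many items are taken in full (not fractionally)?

Greedy by value/weight ratio, highest first.
Ratios (sorted): E 27.78, D 15.26, C 9.00, A 8.57, F 7.38, H 3.95, B 3.11, G 1.71
take E (9 @ 250); take D (19 @ 290); take C (5 @ 45); take A (23 @ 197); take F (8 @ 59); take 26/37 of H → 102.59. Capacity used 90/90.
5 item(s) taken whole; one partial (take 26/37 of H).

5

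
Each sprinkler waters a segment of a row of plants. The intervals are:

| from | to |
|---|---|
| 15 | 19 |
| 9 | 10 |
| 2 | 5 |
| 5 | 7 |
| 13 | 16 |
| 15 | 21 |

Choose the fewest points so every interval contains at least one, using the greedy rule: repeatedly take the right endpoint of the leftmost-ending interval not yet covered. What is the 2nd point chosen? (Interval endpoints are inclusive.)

10

Sorted: [2,5] [5,7] [9,10] [13,16] [15,19] [15,21]
{[2,5],[5,7]} hit by 5; {[9,10]} hit by 10; {[13,16],[15,19],[15,21]} hit by 16.
Points: 5, 10, 16 (3 total).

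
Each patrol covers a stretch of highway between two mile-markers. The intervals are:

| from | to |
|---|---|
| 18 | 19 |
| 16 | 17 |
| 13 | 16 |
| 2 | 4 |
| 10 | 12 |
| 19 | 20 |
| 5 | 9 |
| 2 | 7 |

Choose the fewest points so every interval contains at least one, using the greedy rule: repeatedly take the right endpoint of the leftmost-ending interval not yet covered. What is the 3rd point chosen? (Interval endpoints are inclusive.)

Process intervals by earliest right end; each time one isn't hit yet, stab at its right endpoint.
By right end: [2,4]  [2,7]  [5,9]  [10,12]  [13,16]  [16,17]  [18,19]  [19,20]
[2,4] uncovered → point at 4; [5,9] uncovered → point at 9; [10,12] uncovered → point at 12; [13,16] uncovered → point at 16; [18,19] uncovered → point at 19.
Points: 4, 9, 12, 16, 19 (5 total).

12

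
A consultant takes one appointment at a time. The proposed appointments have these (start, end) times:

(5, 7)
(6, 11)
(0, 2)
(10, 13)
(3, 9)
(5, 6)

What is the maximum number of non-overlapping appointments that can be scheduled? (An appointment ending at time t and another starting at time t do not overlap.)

3

Greedy by earliest finish: after sorting by end time, pick each interval compatible with the last pick.
By end time: (0,2), (5,6), (5,7), (3,9), (6,11), (10,13).
Pick (0,2); next start ≥ 2 → (5,6); next start ≥ 6 → (6,11).
Selected 3 appointments.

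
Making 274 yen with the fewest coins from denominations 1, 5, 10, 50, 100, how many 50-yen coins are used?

1

Use the largest denomination that fits, subtract, and repeat.
274 = 2×100 + 1×50 + 2×10 + 4×1
Count of 50: 1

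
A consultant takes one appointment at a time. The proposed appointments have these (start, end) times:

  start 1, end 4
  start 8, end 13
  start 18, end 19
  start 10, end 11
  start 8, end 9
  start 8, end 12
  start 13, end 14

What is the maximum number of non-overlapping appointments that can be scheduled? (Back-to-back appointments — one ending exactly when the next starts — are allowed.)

5

Order by finish time; keep every interval that doesn't clash with the previous kept one.
By end time: (1,4), (8,9), (10,11), (8,12), (8,13), (13,14), (18,19).
Pick (1,4); next start ≥ 4 → (8,9); next start ≥ 9 → (10,11); next start ≥ 11 → (13,14); next start ≥ 14 → (18,19).
Selected 5 appointments.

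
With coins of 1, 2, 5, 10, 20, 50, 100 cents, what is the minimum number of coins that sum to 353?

Use the largest denomination that fits, subtract, and repeat.
353 = 3×100 + 1×50 + 1×2 + 1×1
Total coins = 3 + 1 + 1 + 1 = 6

6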